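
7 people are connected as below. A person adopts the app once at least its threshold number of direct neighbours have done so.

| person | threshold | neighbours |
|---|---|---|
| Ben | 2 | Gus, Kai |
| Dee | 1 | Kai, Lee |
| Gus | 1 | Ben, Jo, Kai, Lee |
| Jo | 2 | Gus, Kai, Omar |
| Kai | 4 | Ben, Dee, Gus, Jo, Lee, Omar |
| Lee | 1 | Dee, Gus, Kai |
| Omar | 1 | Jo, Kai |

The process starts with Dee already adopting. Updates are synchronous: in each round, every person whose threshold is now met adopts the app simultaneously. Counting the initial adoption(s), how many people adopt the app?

Round 1 — Dee adopts the app (initial).
Round 2 — checking thresholds:
  Kai: 1 of 6 neighbours < 4, below threshold.
  Lee: 1 of 3 neighbours ≥ 1, adopts the app.
Round 3 — checking thresholds:
  Gus: 1 of 4 neighbours ≥ 1, adopts the app.
  Kai: 2 of 6 neighbours < 4, below threshold.
Round 4 — no new adoptions; cascade stops.

3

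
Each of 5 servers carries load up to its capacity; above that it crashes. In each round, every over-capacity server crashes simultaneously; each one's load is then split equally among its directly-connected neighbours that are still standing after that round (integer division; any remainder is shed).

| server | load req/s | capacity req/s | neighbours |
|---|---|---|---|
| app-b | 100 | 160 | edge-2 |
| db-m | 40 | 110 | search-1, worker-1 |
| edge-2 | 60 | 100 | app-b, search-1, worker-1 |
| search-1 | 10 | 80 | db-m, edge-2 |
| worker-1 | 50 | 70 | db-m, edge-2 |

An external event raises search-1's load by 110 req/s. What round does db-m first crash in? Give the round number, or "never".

Round 1 — search-1 at 120 > 80. search-1 crashes.
  search-1 sheds 120 req/s to db-m, edge-2: 60 each.
    db-m: 40+60 = 100 ≤ 110
    edge-2: 60+60 = 120 > 100
Round 2 — edge-2 crashes.
  edge-2 sheds 120 req/s to app-b, worker-1: 60 each.
    app-b: 100+60 = 160 ≤ 160
    worker-1: 50+60 = 110 > 70
Round 3 — worker-1 crashes.
  worker-1 sheds 110 req/s to db-m: 110 each.
    db-m: 100+110 = 210 > 110
Round 4 — db-m crashes.
  db-m sheds 210 req/s: no online neighbours, lost.
No further crashes.

4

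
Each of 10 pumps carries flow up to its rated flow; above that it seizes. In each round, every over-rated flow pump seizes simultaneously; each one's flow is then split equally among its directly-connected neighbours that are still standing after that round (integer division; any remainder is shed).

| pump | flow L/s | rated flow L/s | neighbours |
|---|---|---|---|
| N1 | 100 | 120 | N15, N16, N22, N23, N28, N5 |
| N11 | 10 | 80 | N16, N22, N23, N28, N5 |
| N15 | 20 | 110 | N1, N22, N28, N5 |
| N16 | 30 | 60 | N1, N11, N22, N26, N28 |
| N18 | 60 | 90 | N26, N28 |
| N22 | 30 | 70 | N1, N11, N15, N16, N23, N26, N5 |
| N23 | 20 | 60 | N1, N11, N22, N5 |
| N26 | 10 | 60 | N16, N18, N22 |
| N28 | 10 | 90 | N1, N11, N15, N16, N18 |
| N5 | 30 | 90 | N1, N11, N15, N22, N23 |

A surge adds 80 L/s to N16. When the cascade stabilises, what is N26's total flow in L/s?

Round 1 — N16 at 110 > 60. N16 seizes.
  N16 sheds 110 L/s to N1, N11, N22, N26, N28: 22 each.
    N1: 100+22 = 122 > 120
    N11: 10+22 = 32 ≤ 80
    N22: 30+22 = 52 ≤ 70
    N26: 10+22 = 32 ≤ 60
    N28: 10+22 = 32 ≤ 90
Round 2 — N1 seizes.
  N1 sheds 122 L/s to N15, N22, N23, N28, N5: 24 each (2 lost).
    N15: 20+24 = 44 ≤ 110
    N22: 52+24 = 76 > 70
    N23: 20+24 = 44 ≤ 60
    N28: 32+24 = 56 ≤ 90
    N5: 30+24 = 54 ≤ 90
Round 3 — N22 seizes.
  N22 sheds 76 L/s to N11, N15, N23, N26, N5: 15 each (1 lost).
    N11: 32+15 = 47 ≤ 80
    N15: 44+15 = 59 ≤ 110
    N23: 44+15 = 59 ≤ 60
    N26: 32+15 = 47 ≤ 60
    N5: 54+15 = 69 ≤ 90
No further seizures.

47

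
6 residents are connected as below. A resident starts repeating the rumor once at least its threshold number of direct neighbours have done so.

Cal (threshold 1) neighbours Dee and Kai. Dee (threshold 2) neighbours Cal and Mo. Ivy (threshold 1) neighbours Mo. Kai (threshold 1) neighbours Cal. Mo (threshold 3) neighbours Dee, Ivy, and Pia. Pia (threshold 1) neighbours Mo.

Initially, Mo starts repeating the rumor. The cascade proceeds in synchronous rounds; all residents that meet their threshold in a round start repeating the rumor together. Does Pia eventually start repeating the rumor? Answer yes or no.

yes

Round 1 — Mo starts repeating the rumor (initial).
Round 2 — checking thresholds:
  Dee: 1 of 2 neighbours < 2, not yet.
  Ivy: 1 of 1 neighbours ≥ 1, starts repeating the rumor.
  Pia: 1 of 1 neighbours ≥ 1, starts repeating the rumor.
Round 3 — no new spreads; cascade stops.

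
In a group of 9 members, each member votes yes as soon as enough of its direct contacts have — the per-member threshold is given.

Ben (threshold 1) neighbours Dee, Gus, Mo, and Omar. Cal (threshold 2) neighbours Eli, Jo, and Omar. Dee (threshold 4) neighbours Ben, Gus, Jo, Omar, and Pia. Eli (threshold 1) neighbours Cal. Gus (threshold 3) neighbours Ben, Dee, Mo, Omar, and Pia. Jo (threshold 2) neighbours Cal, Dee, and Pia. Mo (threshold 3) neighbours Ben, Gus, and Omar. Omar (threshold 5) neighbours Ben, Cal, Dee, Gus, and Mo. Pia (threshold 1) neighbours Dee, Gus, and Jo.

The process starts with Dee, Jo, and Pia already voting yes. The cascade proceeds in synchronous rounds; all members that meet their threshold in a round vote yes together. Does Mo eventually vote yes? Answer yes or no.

no

Round 1 — Dee, Jo, Pia vote yes (initial).
Round 2 — checking thresholds:
  Ben: 1 of 4 neighbours ≥ 1, votes yes.
  Cal: 1 of 3 neighbours < 2, below threshold.
  Gus: 2 of 5 neighbours < 3, below threshold.
  Omar: 1 of 5 neighbours < 5, below threshold.
Round 3 — checking thresholds:
  Cal: 1 of 3 neighbours < 2, below threshold.
  Gus: 3 of 5 neighbours ≥ 3, votes yes.
  Mo: 1 of 3 neighbours < 3, below threshold.
  Omar: 2 of 5 neighbours < 5, below threshold.
Round 4 — no new yes votes; cascade stops.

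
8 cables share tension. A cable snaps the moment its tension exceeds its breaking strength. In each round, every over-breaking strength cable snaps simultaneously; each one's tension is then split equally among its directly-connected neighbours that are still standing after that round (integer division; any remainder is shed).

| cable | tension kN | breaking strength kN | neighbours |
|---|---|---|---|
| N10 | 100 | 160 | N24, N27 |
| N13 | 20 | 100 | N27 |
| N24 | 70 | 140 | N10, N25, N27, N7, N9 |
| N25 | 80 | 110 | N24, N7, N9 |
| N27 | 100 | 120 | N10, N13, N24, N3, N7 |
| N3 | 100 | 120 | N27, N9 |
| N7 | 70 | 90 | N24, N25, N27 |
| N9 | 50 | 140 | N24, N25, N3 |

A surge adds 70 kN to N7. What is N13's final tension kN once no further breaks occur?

56

Round 1 — N7 at 140 > 90. N7 snaps.
  N7 sheds 140 kN to N24, N25, N27: 46 each (2 lost).
    N24: 70+46 = 116 ≤ 140
    N25: 80+46 = 126 > 110
    N27: 100+46 = 146 > 120
Round 2 — N25, N27 snap.
  N25 sheds 126 kN to N24, N9: 63 each.
    N24: 116+63 = 179 > 140
    N9: 50+63 = 113 ≤ 140
  N27 sheds 146 kN to N10, N13, N24, N3: 36 each (2 lost).
    N10: 100+36 = 136 ≤ 160
    N13: 20+36 = 56 ≤ 100
    N24: 179+36 = 215 > 140
    N3: 100+36 = 136 > 120
Round 3 — N24, N3 snap.
  N24 sheds 215 kN to N10, N9: 107 each (1 lost).
    N10: 136+107 = 243 > 160
    N9: 113+107 = 220 > 140
  N3 sheds 136 kN to N9: 136 each.
    N9: 220+136 = 356 > 140
Round 4 — N10, N9 snap.
  N10 sheds 243 kN: no online neighbours, lost.
  N9 sheds 356 kN: no online neighbours, lost.
No further breaks.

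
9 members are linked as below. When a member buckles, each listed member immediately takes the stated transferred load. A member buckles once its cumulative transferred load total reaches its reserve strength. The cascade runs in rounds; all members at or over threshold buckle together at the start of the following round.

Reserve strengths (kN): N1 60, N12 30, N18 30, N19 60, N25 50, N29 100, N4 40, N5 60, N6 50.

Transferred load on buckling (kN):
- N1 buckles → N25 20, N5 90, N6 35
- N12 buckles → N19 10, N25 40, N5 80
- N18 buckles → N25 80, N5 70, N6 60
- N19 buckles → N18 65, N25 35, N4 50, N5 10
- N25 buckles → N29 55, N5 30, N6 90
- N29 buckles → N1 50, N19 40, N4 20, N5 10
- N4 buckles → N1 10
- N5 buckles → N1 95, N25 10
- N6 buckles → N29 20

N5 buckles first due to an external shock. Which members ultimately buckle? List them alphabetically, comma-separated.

N1, N5

Round 1 — N5 buckles (initial).
  N1: +95 → 95 ≥ 60
  N25: +10 → 10 < 50
Round 2 — N1 buckles.
  N25: +20 → 30 < 50
  N6: +35 → 35 < 50
No further bucklings.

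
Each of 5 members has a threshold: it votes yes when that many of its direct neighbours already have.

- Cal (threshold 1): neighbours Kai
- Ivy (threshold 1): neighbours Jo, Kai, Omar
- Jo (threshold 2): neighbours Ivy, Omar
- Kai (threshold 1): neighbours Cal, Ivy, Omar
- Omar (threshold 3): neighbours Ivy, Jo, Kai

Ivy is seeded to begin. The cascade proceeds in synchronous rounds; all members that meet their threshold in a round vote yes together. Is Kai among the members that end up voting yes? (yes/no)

yes

Round 1 — Ivy votes yes (initial).
Round 2 — checking thresholds:
  Jo: 1 of 2 neighbours < 2, below threshold.
  Kai: 1 of 3 neighbours ≥ 1, votes yes.
  Omar: 1 of 3 neighbours < 3, below threshold.
Round 3 — checking thresholds:
  Cal: 1 of 1 neighbours ≥ 1, votes yes.
  Jo: 1 of 2 neighbours < 2, below threshold.
  Omar: 2 of 3 neighbours < 3, below threshold.
Round 4 — no new yes votes; cascade stops.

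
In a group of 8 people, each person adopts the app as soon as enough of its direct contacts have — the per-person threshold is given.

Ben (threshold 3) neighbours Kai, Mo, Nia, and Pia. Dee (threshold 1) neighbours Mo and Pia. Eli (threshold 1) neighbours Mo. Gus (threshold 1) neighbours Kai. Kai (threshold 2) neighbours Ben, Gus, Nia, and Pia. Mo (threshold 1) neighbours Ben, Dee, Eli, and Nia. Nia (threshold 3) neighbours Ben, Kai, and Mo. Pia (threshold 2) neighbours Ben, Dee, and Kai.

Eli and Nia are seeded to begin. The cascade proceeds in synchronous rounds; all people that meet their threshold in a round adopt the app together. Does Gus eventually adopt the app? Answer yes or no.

Round 1 — Eli, Nia adopt the app (initial).
Round 2 — checking thresholds:
  Ben: 1 of 4 neighbours < 3, not yet.
  Kai: 1 of 4 neighbours < 2, not yet.
  Mo: 2 of 4 neighbours ≥ 1, adopts the app.
Round 3 — checking thresholds:
  Ben: 2 of 4 neighbours < 3, not yet.
  Dee: 1 of 2 neighbours ≥ 1, adopts the app.
  Kai: 1 of 4 neighbours < 2, not yet.
Round 4 — no new adoptions; cascade stops.

no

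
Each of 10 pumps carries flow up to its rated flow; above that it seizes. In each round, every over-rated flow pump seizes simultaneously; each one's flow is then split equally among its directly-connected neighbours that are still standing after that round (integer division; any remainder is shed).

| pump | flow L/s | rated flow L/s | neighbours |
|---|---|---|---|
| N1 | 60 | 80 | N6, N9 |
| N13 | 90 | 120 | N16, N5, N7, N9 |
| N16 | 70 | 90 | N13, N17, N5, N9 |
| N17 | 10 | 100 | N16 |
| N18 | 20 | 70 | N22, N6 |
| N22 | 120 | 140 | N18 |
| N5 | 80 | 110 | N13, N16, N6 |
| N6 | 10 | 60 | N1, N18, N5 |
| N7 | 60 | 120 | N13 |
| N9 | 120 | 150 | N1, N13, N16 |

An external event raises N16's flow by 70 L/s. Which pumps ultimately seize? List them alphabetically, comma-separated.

Round 1 — N16 at 140 > 90. N16 seizes.
  N16 sheds 140 L/s to N13, N17, N5, N9: 35 each.
    N13: 90+35 = 125 > 120
    N17: 10+35 = 45 ≤ 100
    N5: 80+35 = 115 > 110
    N9: 120+35 = 155 > 150
Round 2 — N13, N5, N9 seize.
  N13 sheds 125 L/s to N7: 125 each.
    N7: 60+125 = 185 > 120
  N5 sheds 115 L/s to N6: 115 each.
    N6: 10+115 = 125 > 60
  N9 sheds 155 L/s to N1: 155 each.
    N1: 60+155 = 215 > 80
Round 3 — N1, N6, N7 seize.
  N1 sheds 215 L/s: no online neighbours, lost.
  N6 sheds 125 L/s to N18: 125 each.
    N18: 20+125 = 145 > 70
  N7 sheds 185 L/s: no online neighbours, lost.
Round 4 — N18 seizes.
  N18 sheds 145 L/s to N22: 145 each.
    N22: 120+145 = 265 > 140
Round 5 — N22 seizes.
  N22 sheds 265 L/s: no online neighbours, lost.
No further seizures.

N1, N13, N16, N18, N22, N5, N6, N7, N9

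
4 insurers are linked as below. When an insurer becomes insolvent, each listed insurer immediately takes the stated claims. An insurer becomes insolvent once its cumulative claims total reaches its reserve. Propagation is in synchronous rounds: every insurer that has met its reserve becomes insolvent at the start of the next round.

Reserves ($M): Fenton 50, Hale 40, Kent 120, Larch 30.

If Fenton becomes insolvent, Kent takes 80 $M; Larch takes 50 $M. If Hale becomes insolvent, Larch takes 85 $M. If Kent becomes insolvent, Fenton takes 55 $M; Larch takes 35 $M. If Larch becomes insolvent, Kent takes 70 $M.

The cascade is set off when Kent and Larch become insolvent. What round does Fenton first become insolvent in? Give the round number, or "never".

2

Round 1 — Kent, Larch become insolvent (initial).
  Fenton: +55 → 55 ≥ 50
Round 2 — Fenton becomes insolvent.
No further insolvencies.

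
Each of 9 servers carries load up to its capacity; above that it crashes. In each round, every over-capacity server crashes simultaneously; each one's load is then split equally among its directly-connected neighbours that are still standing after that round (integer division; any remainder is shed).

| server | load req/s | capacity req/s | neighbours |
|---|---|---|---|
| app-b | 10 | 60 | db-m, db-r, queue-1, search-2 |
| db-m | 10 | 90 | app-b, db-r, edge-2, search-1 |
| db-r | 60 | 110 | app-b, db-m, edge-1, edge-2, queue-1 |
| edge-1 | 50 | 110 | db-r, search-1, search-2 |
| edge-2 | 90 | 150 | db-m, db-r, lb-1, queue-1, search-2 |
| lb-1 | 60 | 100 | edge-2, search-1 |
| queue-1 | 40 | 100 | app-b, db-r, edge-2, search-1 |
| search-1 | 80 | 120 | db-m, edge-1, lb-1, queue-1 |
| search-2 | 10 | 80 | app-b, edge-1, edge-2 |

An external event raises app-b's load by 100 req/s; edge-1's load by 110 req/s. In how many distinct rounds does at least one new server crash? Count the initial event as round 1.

Round 1 — app-b at 110 > 60; edge-1 at 160 > 110. app-b, edge-1 crash.
  app-b sheds 110 req/s to db-m, db-r, queue-1, search-2: 27 each (2 lost).
    db-m: 10+27 = 37 ≤ 90
    db-r: 60+27 = 87 ≤ 110
    queue-1: 40+27 = 67 ≤ 100
    search-2: 10+27 = 37 ≤ 80
  edge-1 sheds 160 req/s to db-r, search-1, search-2: 53 each (1 lost).
    db-r: 87+53 = 140 > 110
    search-1: 80+53 = 133 > 120
    search-2: 37+53 = 90 > 80
Round 2 — db-r, search-1, search-2 crash.
  db-r sheds 140 req/s to db-m, edge-2, queue-1: 46 each (2 lost).
    db-m: 37+46 = 83 ≤ 90
    edge-2: 90+46 = 136 ≤ 150
    queue-1: 67+46 = 113 > 100
  search-1 sheds 133 req/s to db-m, lb-1, queue-1: 44 each (1 lost).
    db-m: 83+44 = 127 > 90
    lb-1: 60+44 = 104 > 100
    queue-1: 113+44 = 157 > 100
  search-2 sheds 90 req/s to edge-2: 90 each.
    edge-2: 136+90 = 226 > 150
Round 3 — db-m, edge-2, lb-1, queue-1 crash.
  db-m sheds 127 req/s: no online neighbours, lost.
  edge-2 sheds 226 req/s: no online neighbours, lost.
  lb-1 sheds 104 req/s: no online neighbours, lost.
  queue-1 sheds 157 req/s: no online neighbours, lost.
No further crashes.

3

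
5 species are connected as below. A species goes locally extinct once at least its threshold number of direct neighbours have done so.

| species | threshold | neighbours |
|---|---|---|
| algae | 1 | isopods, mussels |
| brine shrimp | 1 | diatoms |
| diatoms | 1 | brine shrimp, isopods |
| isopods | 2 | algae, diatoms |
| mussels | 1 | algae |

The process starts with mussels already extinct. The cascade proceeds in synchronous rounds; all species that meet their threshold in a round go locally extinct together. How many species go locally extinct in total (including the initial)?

Round 1 — mussels goes locally extinct (initial).
Round 2 — checking thresholds:
  algae: 1 of 2 neighbours ≥ 1, goes locally extinct.
Round 3 — no new extinctions; cascade stops.

2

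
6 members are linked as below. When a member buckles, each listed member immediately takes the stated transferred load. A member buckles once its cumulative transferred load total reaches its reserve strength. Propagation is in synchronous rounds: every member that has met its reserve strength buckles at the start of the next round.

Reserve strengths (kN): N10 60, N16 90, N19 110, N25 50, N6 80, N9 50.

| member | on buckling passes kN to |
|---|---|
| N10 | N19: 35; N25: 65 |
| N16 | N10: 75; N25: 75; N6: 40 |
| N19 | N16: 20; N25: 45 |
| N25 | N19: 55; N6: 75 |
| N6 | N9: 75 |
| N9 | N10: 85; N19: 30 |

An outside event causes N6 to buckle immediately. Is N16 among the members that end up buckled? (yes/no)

Round 1 — N6 buckles (initial).
  N9: +75 → 75 ≥ 50
Round 2 — N9 buckles.
  N10: +85 → 85 ≥ 60
  N19: +30 → 30 < 110
Round 3 — N10 buckles.
  N19: +35 → 65 < 110
  N25: +65 → 65 ≥ 50
Round 4 — N25 buckles.
  N19: +55 → 120 ≥ 110
Round 5 — N19 buckles.
  N16: +20 → 20 < 90
No further bucklings.

no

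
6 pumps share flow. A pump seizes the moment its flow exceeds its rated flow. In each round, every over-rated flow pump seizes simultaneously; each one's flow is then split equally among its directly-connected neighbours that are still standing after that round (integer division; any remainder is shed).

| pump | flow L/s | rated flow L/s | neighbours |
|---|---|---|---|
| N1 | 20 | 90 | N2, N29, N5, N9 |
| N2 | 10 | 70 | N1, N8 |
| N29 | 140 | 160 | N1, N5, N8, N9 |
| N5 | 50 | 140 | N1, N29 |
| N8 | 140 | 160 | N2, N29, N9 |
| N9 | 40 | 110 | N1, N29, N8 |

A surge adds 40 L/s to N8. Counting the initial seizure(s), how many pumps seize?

Round 1 — N8 at 180 > 160. N8 seizes.
  N8 sheds 180 L/s to N2, N29, N9: 60 each.
    N2: 10+60 = 70 ≤ 70
    N29: 140+60 = 200 > 160
    N9: 40+60 = 100 ≤ 110
Round 2 — N29 seizes.
  N29 sheds 200 L/s to N1, N5, N9: 66 each (2 lost).
    N1: 20+66 = 86 ≤ 90
    N5: 50+66 = 116 ≤ 140
    N9: 100+66 = 166 > 110
Round 3 — N9 seizes.
  N9 sheds 166 L/s to N1: 166 each.
    N1: 86+166 = 252 > 90
Round 4 — N1 seizes.
  N1 sheds 252 L/s to N2, N5: 126 each.
    N2: 70+126 = 196 > 70
    N5: 116+126 = 242 > 140
Round 5 — N2, N5 seize.
  N2 sheds 196 L/s: no online neighbours, lost.
  N5 sheds 242 L/s: no online neighbours, lost.
No further seizures.

6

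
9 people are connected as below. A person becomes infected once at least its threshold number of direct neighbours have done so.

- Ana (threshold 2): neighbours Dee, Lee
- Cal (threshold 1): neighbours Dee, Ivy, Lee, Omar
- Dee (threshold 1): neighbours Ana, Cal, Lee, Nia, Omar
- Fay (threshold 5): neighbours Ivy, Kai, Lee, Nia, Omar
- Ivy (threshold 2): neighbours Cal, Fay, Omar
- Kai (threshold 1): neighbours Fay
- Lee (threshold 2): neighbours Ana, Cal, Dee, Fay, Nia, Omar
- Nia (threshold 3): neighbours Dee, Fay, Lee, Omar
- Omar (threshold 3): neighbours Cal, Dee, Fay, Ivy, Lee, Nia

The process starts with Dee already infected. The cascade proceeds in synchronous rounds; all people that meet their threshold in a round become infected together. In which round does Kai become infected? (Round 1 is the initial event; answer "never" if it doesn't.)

Round 1 — Dee becomes infected (initial).
Round 2 — checking thresholds:
  Ana: 1 of 2 neighbours < 2, holds.
  Cal: 1 of 4 neighbours ≥ 1, becomes infected.
  Lee: 1 of 6 neighbours < 2, holds.
  Nia: 1 of 4 neighbours < 3, holds.
  Omar: 1 of 6 neighbours < 3, holds.
Round 3 — checking thresholds:
  Ana: 1 of 2 neighbours < 2, holds.
  Ivy: 1 of 3 neighbours < 2, holds.
  Lee: 2 of 6 neighbours ≥ 2, becomes infected.
  Nia: 1 of 4 neighbours < 3, holds.
  Omar: 2 of 6 neighbours < 3, holds.
Round 4 — checking thresholds:
  Ana: 2 of 2 neighbours ≥ 2, becomes infected.
  Fay: 1 of 5 neighbours < 5, holds.
  Ivy: 1 of 3 neighbours < 2, holds.
  Nia: 2 of 4 neighbours < 3, holds.
  Omar: 3 of 6 neighbours ≥ 3, becomes infected.
Round 5 — checking thresholds:
  Fay: 2 of 5 neighbours < 5, holds.
  Ivy: 2 of 3 neighbours ≥ 2, becomes infected.
  Nia: 3 of 4 neighbours ≥ 3, becomes infected.
Round 6 — no new infections; cascade stops.

never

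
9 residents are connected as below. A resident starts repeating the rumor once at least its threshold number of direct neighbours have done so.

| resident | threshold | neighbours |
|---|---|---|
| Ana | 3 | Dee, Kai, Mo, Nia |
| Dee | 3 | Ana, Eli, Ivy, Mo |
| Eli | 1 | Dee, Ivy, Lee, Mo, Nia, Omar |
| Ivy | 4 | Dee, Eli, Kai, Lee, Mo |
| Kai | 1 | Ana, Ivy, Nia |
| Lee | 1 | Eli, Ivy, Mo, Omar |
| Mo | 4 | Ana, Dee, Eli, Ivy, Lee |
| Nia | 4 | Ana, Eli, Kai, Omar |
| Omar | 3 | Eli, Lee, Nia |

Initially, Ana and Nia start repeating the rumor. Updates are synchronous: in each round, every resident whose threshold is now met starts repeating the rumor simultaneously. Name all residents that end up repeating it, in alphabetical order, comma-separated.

Round 1 — Ana, Nia start repeating the rumor (initial).
Round 2 — checking thresholds:
  Dee: 1 of 4 neighbours < 3, below threshold.
  Eli: 1 of 6 neighbours ≥ 1, starts repeating the rumor.
  Kai: 2 of 3 neighbours ≥ 1, starts repeating the rumor.
  Mo: 1 of 5 neighbours < 4, below threshold.
  Omar: 1 of 3 neighbours < 3, below threshold.
Round 3 — checking thresholds:
  Dee: 2 of 4 neighbours < 3, below threshold.
  Ivy: 2 of 5 neighbours < 4, below threshold.
  Lee: 1 of 4 neighbours ≥ 1, starts repeating the rumor.
  Mo: 2 of 5 neighbours < 4, below threshold.
  Omar: 2 of 3 neighbours < 3, below threshold.
Round 4 — checking thresholds:
  Dee: 2 of 4 neighbours < 3, below threshold.
  Ivy: 3 of 5 neighbours < 4, below threshold.
  Mo: 3 of 5 neighbours < 4, below threshold.
  Omar: 3 of 3 neighbours ≥ 3, starts repeating the rumor.
Round 5 — no new spreads; cascade stops.

Ana, Eli, Kai, Lee, Nia, Omar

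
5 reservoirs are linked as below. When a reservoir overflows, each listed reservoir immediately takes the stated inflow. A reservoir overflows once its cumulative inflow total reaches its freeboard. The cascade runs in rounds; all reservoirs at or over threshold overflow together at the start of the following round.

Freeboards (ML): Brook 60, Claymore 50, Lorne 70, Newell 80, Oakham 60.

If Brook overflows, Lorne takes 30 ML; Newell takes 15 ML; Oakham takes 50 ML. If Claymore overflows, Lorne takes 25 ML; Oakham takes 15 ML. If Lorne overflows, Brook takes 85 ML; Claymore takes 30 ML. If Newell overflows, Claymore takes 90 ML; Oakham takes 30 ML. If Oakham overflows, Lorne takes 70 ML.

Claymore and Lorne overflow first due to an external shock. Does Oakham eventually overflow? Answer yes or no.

yes

Round 1 — Claymore, Lorne overflow (initial).
  Brook: +85 → 85 ≥ 60
  Oakham: +15 → 15 < 60
Round 2 — Brook overflows.
  Newell: +15 → 15 < 80
  Oakham: +50 → 65 ≥ 60
Round 3 — Oakham overflows.
No further overflows.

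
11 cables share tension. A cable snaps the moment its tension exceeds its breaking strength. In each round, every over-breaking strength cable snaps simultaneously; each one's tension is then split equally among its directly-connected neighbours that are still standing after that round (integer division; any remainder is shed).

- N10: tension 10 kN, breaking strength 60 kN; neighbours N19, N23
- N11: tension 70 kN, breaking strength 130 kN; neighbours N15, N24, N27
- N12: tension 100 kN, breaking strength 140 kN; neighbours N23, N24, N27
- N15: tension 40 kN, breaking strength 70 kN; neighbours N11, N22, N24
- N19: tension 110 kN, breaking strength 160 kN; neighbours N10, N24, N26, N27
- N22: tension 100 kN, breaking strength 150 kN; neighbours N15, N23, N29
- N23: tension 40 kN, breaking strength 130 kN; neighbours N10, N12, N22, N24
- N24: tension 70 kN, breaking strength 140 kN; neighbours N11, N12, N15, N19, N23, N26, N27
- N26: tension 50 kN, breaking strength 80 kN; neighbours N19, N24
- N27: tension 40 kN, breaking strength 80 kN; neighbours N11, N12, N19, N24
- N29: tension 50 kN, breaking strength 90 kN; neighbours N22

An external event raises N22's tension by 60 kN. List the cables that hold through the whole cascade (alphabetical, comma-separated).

N10, N11, N12, N19, N23, N24, N26, N27

Round 1 — N22 at 160 > 150. N22 snaps.
  N22 sheds 160 kN to N15, N23, N29: 53 each (1 lost).
    N15: 40+53 = 93 > 70
    N23: 40+53 = 93 ≤ 130
    N29: 50+53 = 103 > 90
Round 2 — N15, N29 snap.
  N15 sheds 93 kN to N11, N24: 46 each (1 lost).
    N11: 70+46 = 116 ≤ 130
    N24: 70+46 = 116 ≤ 140
  N29 sheds 103 kN: no online neighbours, lost.
No further breaks.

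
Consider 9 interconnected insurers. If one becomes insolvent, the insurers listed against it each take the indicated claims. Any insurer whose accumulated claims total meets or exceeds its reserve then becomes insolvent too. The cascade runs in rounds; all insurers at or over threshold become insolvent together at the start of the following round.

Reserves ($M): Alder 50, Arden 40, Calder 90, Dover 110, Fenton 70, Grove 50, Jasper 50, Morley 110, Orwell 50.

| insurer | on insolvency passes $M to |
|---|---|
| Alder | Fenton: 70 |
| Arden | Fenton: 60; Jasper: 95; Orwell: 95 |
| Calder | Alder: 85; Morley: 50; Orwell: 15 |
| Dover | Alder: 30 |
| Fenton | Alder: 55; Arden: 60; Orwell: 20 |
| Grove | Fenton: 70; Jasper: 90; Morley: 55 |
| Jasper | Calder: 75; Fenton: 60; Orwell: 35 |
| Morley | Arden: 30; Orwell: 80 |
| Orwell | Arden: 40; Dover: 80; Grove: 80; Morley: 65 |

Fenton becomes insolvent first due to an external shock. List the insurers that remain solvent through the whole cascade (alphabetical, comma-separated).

Calder, Dover

Round 1 — Fenton becomes insolvent (initial).
  Alder: +55 → 55 ≥ 50
  Arden: +60 → 60 ≥ 40
  Orwell: +20 → 20 < 50
Round 2 — Alder, Arden become insolvent.
  Jasper: +95 → 95 ≥ 50
  Orwell: +95 → 115 ≥ 50
Round 3 — Jasper, Orwell become insolvent.
  Calder: +75 → 75 < 90
  Dover: +80 → 80 < 110
  Grove: +80 → 80 ≥ 50
  Morley: +65 → 65 < 110
Round 4 — Grove becomes insolvent.
  Morley: +55 → 120 ≥ 110
Round 5 — Morley becomes insolvent.
No further insolvencies.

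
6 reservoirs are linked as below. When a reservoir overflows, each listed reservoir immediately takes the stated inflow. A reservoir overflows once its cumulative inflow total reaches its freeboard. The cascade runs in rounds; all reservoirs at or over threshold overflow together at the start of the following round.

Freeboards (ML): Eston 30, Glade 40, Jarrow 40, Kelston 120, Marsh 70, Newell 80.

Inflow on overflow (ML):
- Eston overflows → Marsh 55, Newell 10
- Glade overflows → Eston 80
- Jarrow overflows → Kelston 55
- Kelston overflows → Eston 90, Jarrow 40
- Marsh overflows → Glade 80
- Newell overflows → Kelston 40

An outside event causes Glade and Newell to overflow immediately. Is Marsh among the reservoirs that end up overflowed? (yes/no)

no

Round 1 — Glade, Newell overflow (initial).
  Eston: +80 → 80 ≥ 30
  Kelston: +40 → 40 < 120
Round 2 — Eston overflows.
  Marsh: +55 → 55 < 70
No further overflows.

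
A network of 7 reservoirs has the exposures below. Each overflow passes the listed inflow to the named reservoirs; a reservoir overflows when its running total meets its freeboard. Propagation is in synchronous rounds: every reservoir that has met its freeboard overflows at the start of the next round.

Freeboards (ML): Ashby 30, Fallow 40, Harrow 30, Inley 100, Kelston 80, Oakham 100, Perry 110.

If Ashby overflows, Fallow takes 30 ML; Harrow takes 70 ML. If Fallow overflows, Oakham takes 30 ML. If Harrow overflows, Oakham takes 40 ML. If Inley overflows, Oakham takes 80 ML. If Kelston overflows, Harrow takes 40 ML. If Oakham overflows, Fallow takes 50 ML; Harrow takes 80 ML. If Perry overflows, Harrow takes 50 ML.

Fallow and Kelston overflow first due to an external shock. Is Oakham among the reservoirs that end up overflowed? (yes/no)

no

Round 1 — Fallow, Kelston overflow (initial).
  Harrow: +40 → 40 ≥ 30
  Oakham: +30 → 30 < 100
Round 2 — Harrow overflows.
  Oakham: +40 → 70 < 100
No further overflows.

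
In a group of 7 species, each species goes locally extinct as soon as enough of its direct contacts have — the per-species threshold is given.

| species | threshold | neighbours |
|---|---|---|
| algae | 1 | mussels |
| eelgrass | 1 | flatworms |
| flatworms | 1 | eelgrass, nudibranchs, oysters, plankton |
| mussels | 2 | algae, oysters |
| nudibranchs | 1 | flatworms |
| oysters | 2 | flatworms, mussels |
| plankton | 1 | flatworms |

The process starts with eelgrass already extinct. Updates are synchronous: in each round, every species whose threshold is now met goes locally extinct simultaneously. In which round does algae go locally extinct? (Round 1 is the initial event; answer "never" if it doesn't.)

never

Round 1 — eelgrass goes locally extinct (initial).
Round 2 — checking thresholds:
  flatworms: 1 of 4 neighbours ≥ 1, goes locally extinct.
Round 3 — checking thresholds:
  nudibranchs: 1 of 1 neighbours ≥ 1, goes locally extinct.
  oysters: 1 of 2 neighbours < 2, below threshold.
  plankton: 1 of 1 neighbours ≥ 1, goes locally extinct.
Round 4 — no new extinctions; cascade stops.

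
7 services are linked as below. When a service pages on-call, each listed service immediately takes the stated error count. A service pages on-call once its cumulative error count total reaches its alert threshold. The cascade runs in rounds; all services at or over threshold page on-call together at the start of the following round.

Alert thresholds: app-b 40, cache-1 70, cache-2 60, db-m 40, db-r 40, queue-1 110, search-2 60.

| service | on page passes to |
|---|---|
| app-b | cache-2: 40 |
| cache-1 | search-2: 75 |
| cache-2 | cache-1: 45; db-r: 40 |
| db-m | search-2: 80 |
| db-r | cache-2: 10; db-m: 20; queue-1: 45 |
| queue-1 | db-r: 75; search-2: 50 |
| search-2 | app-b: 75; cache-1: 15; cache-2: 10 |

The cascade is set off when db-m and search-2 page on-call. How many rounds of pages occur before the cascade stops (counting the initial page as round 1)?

Round 1 — db-m, search-2 page on-call (initial).
  app-b: +75 → 75 ≥ 40
  cache-1: +15 → 15 < 70
  cache-2: +10 → 10 < 60
Round 2 — app-b pages on-call.
  cache-2: +40 → 50 < 60
No further pages.

2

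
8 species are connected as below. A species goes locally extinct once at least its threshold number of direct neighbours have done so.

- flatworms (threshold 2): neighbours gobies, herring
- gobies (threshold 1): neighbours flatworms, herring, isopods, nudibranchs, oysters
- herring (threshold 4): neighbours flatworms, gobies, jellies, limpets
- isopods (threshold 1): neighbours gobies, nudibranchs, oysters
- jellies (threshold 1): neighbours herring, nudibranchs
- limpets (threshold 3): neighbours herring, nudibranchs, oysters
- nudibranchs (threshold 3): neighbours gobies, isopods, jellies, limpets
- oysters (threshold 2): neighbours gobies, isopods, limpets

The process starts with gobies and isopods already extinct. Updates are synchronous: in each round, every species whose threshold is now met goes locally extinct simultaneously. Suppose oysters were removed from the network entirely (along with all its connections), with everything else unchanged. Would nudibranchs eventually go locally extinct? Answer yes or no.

no

With oysters removed:
Round 1 — gobies, isopods go locally extinct (initial).
Round 2 — no new extinctions; cascade stops.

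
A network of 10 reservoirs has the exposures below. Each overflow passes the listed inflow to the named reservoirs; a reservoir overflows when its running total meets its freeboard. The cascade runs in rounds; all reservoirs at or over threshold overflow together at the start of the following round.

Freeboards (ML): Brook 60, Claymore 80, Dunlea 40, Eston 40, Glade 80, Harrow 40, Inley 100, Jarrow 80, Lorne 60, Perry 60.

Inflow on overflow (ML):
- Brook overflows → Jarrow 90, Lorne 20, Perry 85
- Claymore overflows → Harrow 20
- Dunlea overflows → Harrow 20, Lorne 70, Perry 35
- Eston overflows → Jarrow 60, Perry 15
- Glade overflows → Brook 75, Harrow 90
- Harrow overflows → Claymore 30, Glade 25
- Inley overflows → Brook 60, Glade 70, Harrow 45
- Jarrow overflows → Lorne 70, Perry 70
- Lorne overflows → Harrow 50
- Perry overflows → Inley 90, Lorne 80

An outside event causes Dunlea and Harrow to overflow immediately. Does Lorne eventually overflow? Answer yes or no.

yes

Round 1 — Dunlea, Harrow overflow (initial).
  Claymore: +30 → 30 < 80
  Glade: +25 → 25 < 80
  Lorne: +70 → 70 ≥ 60
  Perry: +35 → 35 < 60
Round 2 — Lorne overflows.
No further overflows.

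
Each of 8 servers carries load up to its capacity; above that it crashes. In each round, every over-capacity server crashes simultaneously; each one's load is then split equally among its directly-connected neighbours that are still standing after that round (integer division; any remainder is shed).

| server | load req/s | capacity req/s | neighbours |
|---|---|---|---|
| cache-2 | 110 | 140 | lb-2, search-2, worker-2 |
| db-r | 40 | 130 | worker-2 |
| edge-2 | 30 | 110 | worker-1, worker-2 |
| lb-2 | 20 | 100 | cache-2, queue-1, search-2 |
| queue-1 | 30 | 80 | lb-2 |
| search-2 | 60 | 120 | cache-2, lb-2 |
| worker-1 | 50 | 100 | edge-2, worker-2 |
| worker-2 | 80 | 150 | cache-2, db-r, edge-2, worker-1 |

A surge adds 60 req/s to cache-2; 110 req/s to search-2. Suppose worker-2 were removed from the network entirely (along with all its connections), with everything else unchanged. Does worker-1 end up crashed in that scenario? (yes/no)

no

With worker-2 removed:
Round 1 — cache-2 at 170 > 140; search-2 at 170 > 120. cache-2, search-2 crash.
  cache-2 sheds 170 req/s to lb-2: 170 each.
    lb-2: 20+170 = 190 > 100
  search-2 sheds 170 req/s to lb-2: 170 each.
    lb-2: 190+170 = 360 > 100
Round 2 — lb-2 crashes.
  lb-2 sheds 360 req/s to queue-1: 360 each.
    queue-1: 30+360 = 390 > 80
Round 3 — queue-1 crashes.
  queue-1 sheds 390 req/s: no online neighbours, lost.
No further crashes.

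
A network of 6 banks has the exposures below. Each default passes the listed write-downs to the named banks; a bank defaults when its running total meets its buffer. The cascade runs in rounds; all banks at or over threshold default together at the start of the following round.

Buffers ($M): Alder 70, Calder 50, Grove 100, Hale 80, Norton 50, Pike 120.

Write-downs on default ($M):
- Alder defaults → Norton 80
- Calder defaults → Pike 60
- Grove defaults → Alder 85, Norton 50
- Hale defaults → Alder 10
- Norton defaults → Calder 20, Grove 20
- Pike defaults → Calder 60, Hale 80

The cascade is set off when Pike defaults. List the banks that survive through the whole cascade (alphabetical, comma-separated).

Round 1 — Pike defaults (initial).
  Calder: +60 → 60 ≥ 50
  Hale: +80 → 80 ≥ 80
Round 2 — Calder, Hale default.
  Alder: +10 → 10 < 70
No further defaults.

Alder, Grove, Norton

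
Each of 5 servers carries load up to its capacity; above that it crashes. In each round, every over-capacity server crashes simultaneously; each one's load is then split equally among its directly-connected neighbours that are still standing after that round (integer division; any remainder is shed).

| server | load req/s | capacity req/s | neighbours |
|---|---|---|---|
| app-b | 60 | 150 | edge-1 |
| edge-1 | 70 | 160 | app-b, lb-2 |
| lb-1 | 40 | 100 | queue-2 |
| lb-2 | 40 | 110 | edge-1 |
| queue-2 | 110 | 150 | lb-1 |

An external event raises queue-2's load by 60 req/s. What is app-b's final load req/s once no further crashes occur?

Round 1 — queue-2 at 170 > 150. queue-2 crashes.
  queue-2 sheds 170 req/s to lb-1: 170 each.
    lb-1: 40+170 = 210 > 100
Round 2 — lb-1 crashes.
  lb-1 sheds 210 req/s: no online neighbours, lost.
No further crashes.

60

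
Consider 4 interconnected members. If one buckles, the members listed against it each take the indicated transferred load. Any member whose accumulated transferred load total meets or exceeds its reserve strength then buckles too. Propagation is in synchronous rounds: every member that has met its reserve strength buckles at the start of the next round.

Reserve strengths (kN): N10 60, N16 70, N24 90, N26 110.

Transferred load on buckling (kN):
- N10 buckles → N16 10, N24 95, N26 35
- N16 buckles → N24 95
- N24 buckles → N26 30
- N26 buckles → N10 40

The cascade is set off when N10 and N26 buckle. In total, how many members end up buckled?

3

Round 1 — N10, N26 buckle (initial).
  N16: +10 → 10 < 70
  N24: +95 → 95 ≥ 90
Round 2 — N24 buckles.
No further bucklings.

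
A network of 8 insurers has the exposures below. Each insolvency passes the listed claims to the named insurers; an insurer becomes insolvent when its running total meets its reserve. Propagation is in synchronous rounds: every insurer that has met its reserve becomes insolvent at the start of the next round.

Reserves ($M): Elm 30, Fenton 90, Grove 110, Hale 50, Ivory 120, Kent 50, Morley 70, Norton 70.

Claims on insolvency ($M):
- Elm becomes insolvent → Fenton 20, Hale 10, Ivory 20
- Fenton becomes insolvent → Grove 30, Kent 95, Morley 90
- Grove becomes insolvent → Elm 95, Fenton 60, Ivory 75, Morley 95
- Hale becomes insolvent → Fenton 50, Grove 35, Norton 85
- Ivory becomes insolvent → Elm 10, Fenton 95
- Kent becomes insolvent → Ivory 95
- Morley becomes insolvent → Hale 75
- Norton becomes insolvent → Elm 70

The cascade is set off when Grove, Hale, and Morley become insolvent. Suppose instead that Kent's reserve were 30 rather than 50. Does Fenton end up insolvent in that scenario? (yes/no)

yes

With Kent's reserve at 30:
Round 1 — Grove, Hale, Morley become insolvent (initial).
  Elm: +95 → 95 ≥ 30
  Fenton: +60+50 → 110 ≥ 90
  Ivory: +75 → 75 < 120
  Norton: +85 → 85 ≥ 70
Round 2 — Elm, Fenton, Norton become insolvent.
  Ivory: +20 → 95 < 120
  Kent: +95 → 95 ≥ 30
Round 3 — Kent becomes insolvent.
  Ivory: +95 → 190 ≥ 120
Round 4 — Ivory becomes insolvent.
No further insolvencies.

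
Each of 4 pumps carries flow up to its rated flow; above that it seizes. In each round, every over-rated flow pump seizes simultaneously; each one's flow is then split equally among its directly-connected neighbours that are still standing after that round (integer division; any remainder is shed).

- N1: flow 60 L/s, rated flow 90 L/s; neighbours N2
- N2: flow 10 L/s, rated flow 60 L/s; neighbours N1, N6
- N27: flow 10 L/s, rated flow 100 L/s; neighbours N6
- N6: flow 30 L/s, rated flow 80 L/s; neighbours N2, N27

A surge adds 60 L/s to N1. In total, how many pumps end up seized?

Round 1 — N1 at 120 > 90. N1 seizes.
  N1 sheds 120 L/s to N2: 120 each.
    N2: 10+120 = 130 > 60
Round 2 — N2 seizes.
  N2 sheds 130 L/s to N6: 130 each.
    N6: 30+130 = 160 > 80
Round 3 — N6 seizes.
  N6 sheds 160 L/s to N27: 160 each.
    N27: 10+160 = 170 > 100
Round 4 — N27 seizes.
  N27 sheds 170 L/s: no online neighbours, lost.
No further seizures.

4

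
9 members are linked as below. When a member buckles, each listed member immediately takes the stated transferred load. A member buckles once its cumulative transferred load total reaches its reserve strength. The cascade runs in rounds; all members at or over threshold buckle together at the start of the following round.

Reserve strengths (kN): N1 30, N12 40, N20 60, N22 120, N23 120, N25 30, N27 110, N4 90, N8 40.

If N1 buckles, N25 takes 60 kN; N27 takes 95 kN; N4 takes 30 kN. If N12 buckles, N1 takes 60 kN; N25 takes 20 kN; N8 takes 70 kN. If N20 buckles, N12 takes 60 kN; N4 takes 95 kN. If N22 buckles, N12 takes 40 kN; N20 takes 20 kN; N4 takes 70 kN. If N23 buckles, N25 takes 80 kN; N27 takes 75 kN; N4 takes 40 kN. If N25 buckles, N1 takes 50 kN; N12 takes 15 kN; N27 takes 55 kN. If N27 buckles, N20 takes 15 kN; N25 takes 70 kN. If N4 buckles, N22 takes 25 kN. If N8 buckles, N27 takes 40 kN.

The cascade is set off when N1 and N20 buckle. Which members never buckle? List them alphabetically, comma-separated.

Round 1 — N1, N20 buckle (initial).
  N12: +60 → 60 ≥ 40
  N25: +60 → 60 ≥ 30
  N27: +95 → 95 < 110
  N4: +30+95 → 125 ≥ 90
Round 2 — N12, N25, N4 buckle.
  N22: +25 → 25 < 120
  N27: +55 → 150 ≥ 110
  N8: +70 → 70 ≥ 40
Round 3 — N27, N8 buckle.
No further bucklings.

N22, N23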